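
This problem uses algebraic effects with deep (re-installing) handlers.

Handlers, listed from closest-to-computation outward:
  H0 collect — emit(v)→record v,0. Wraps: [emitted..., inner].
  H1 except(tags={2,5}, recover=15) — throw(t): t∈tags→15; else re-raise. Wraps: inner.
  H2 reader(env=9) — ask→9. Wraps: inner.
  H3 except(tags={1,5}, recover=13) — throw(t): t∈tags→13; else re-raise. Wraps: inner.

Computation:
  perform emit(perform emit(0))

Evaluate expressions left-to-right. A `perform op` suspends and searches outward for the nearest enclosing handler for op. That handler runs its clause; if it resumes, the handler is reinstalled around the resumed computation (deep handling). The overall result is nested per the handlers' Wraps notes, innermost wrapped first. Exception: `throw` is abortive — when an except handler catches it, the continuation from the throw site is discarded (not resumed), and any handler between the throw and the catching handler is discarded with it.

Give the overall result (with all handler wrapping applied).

Working:
emit(0) @ H0 ⇒ out+=0
emit(0) @ H0 ⇒ out+=0
H0 returns [0, 0, 0]
H1 returns [0, 0, 0]
H2 returns [0, 0, 0]
H3 returns [0, 0, 0]
= [0, 0, 0]

Answer: [0, 0, 0]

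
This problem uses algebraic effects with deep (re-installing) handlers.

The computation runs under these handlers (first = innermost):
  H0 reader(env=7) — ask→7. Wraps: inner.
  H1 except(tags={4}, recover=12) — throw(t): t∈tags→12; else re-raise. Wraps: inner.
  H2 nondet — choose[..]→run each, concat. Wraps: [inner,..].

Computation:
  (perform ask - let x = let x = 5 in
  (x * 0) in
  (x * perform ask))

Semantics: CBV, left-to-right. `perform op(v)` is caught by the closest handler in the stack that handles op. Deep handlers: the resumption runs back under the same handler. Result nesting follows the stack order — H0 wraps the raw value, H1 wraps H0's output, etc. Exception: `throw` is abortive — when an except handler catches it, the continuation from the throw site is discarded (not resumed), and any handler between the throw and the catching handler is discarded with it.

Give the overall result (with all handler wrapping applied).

Answer: [7]

Working:
ask @ H0 ⇒ 7
ask @ H0 ⇒ 7
H0 returns 7
H1 returns 7
H2 returns [7]
= [7]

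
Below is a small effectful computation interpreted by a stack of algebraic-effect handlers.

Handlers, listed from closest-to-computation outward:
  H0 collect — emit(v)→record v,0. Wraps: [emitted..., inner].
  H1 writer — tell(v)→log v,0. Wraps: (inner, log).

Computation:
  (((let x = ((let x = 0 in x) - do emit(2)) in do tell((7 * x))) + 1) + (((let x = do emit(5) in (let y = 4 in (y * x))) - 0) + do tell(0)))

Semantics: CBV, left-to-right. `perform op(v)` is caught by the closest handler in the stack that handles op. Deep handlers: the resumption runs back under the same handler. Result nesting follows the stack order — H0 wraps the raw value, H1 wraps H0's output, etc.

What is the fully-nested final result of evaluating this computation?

Answer: ([2, 5, 1], (0, 0))

Working:
emit(2) @ H0 ⇒ out+=2
tell(0) @ H1 ⇒ log+=0
emit(5) @ H0 ⇒ out+=5
tell(0) @ H1 ⇒ log+=0
H0 returns [2, 5, 1]
H1 returns ([2, 5, 1], (0, 0))
= ([2, 5, 1], (0, 0))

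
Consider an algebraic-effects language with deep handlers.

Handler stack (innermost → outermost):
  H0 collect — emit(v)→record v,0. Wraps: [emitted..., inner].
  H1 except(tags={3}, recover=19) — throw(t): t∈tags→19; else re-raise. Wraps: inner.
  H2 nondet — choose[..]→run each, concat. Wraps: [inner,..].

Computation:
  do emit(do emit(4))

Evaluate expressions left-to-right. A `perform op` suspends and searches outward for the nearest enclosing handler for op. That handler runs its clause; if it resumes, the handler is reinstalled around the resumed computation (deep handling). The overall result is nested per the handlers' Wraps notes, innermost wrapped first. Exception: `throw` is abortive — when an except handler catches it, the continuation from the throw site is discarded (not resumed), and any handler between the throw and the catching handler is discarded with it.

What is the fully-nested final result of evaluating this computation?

Answer: [[4, 0, 0]]

Step-by-step:
emit(4) @ H0 ⇒ out+=4
emit(0) @ H0 ⇒ out+=0
H0 returns [4, 0, 0]
H1 returns [4, 0, 0]
H2 returns [[4, 0, 0]]
= [[4, 0, 0]]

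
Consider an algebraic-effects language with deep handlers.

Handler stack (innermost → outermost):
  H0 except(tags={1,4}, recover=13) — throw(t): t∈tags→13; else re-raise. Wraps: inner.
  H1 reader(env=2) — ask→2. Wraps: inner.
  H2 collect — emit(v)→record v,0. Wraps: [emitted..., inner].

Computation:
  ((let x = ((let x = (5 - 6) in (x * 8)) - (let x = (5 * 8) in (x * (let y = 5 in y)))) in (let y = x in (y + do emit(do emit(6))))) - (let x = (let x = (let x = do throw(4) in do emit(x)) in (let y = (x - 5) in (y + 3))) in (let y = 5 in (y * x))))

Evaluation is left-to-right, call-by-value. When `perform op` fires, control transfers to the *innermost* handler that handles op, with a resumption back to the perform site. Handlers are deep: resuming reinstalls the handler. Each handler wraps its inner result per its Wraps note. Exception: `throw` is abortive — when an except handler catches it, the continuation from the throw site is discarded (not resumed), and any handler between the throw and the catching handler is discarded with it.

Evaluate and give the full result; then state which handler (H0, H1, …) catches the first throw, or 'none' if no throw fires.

Step-by-step:
emit(6) @ H2 ⇒ out+=6
emit(0) @ H2 ⇒ out+=0
throw(4) @ H0 caught ⇒ 13
H1 returns 13
H2 returns [6, 0, 13]
= [6, 0, 13]

Answer: [6, 0, 13] ; first throw caught by: H0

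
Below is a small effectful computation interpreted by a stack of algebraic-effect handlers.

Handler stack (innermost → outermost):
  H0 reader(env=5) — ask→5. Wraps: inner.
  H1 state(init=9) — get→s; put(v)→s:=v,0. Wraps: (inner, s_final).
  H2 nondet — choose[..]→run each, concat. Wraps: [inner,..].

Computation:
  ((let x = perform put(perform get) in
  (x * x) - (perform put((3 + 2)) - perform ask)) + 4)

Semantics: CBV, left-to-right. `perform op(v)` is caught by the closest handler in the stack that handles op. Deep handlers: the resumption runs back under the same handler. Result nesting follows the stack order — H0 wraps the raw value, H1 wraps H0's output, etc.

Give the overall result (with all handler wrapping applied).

Evaluation trace:
get @ H1 ⇒ 9
put(9) @ H1 ⇒ s:=9
put(5) @ H1 ⇒ s:=5
ask @ H0 ⇒ 5
H0 returns 9
H1 returns (9, 5)
H2 returns [(9, 5)]
= [(9, 5)]

Answer: [(9, 5)]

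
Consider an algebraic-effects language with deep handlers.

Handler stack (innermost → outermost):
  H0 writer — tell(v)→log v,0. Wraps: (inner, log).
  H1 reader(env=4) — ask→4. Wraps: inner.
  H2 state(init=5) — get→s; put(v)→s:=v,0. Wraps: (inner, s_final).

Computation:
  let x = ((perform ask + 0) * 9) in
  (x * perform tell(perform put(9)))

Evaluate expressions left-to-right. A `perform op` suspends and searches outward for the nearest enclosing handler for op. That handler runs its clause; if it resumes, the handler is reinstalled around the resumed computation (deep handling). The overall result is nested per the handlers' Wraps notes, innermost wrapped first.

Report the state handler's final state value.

Answer: 9

Evaluation trace:
ask @ H1 ⇒ 4
put(9) @ H2 ⇒ s:=9
tell(0) @ H0 ⇒ log+=0
H0 returns (0, (0))
H1 returns (0, (0))
H2 returns ((0, (0)), 9)
= ((0, (0)), 9)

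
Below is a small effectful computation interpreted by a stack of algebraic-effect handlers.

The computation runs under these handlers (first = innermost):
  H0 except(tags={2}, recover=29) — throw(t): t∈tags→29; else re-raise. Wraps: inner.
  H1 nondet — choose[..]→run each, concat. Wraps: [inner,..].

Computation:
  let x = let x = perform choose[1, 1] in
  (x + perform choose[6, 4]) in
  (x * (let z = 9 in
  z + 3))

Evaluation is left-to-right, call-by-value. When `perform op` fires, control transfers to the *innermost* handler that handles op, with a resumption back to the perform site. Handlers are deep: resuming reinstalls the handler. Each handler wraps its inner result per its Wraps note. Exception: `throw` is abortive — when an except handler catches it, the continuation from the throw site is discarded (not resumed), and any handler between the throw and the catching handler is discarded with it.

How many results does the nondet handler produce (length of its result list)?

Answer: 4

Working:
choose[1, 1] @ H1
  branch[0] choose=1:
    choose[6, 4] @ H1
      branch[0] choose=6:
        H0 returns 84
        H1 returns [84]
      branch[1] choose=4:
        H0 returns 60
        H1 returns [60]
  branch[1] choose=1:
    choose[6, 4] @ H1
      branch[0] choose=6:
        H0 returns 84
        H1 returns [84]
      branch[1] choose=4:
        H0 returns 60
        H1 returns [60]
= [84, 60, 84, 60]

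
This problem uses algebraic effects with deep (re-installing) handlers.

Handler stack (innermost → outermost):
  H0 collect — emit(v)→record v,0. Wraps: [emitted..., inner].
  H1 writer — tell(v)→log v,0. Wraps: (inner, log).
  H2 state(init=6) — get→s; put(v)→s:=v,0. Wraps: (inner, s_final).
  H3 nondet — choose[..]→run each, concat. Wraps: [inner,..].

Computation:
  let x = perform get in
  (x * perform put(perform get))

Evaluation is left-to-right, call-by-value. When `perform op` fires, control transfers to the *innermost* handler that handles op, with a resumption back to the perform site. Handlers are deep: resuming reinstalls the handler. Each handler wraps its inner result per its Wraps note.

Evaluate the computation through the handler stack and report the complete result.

Answer: [(([0], ()), 6)]

Evaluation trace:
get @ H2 ⇒ 6
get @ H2 ⇒ 6
put(6) @ H2 ⇒ s:=6
H0 returns [0]
H1 returns ([0], ())
H2 returns (([0], ()), 6)
H3 returns [(([0], ()), 6)]
= [(([0], ()), 6)]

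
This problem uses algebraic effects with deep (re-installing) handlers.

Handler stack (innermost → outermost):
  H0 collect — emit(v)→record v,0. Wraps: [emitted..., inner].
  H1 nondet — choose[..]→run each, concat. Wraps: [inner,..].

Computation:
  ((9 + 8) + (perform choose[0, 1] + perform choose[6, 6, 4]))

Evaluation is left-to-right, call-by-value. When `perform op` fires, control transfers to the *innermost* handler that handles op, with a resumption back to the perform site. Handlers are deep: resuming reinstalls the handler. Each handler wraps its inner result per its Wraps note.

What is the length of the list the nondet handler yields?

Step-by-step:
choose[0, 1] @ H1
  branch[0] choose=0:
    choose[6, 6, 4] @ H1
      branch[0] choose=6:
        H0 returns [23]
        H1 returns [[23]]
      branch[1] choose=6:
        H0 returns [23]
        H1 returns [[23]]
      branch[2] choose=4:
        H0 returns [21]
        H1 returns [[21]]
  branch[1] choose=1:
    choose[6, 6, 4] @ H1
      branch[0] choose=6:
        H0 returns [24]
        H1 returns [[24]]
      branch[1] choose=6:
        H0 returns [24]
        H1 returns [[24]]
      branch[2] choose=4:
        H0 returns [22]
        H1 returns [[22]]
= [[23], [23], [21], [24], [24], [22]]

Answer: 6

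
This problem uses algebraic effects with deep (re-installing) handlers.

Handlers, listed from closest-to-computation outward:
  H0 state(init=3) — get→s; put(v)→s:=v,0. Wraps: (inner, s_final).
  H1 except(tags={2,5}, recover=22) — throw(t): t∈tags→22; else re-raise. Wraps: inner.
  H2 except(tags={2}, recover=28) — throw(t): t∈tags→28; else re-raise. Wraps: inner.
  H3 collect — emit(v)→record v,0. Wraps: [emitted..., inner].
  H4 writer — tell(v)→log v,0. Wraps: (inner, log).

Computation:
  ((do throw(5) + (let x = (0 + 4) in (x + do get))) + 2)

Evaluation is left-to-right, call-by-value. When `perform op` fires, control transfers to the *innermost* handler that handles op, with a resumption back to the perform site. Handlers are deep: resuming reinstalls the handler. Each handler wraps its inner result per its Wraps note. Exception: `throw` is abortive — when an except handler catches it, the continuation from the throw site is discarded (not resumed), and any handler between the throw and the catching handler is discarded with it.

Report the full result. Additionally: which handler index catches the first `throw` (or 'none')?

Evaluation trace:
throw(5) @ H1 caught ⇒ 22
H2 returns 22
H3 returns [22]
H4 returns ([22], ())
= ([22], ())

Answer: ([22], ()) ; first throw caught by: H1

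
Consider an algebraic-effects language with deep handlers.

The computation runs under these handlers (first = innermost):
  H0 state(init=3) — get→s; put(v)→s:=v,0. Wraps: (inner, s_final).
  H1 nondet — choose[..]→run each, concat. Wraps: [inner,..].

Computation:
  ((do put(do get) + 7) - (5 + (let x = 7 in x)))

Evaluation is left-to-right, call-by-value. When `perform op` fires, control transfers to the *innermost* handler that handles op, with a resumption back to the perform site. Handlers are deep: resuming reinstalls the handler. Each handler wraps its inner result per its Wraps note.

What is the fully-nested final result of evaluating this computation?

Step-by-step:
get @ H0 ⇒ 3
put(3) @ H0 ⇒ s:=3
H0 returns (-5, 3)
H1 returns [(-5, 3)]
= [(-5, 3)]

Answer: [(-5, 3)]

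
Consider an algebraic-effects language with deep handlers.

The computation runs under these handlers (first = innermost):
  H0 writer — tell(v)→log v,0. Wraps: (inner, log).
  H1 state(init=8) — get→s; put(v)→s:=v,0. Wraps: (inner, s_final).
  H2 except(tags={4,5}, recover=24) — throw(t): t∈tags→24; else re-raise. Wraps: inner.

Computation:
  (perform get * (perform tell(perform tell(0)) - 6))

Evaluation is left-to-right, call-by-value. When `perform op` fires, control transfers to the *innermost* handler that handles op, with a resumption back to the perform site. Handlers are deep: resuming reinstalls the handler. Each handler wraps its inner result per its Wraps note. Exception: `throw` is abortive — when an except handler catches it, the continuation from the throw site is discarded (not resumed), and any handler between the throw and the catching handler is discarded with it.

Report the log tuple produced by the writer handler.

Answer: (0, 0)

Working:
get @ H1 ⇒ 8
tell(0) @ H0 ⇒ log+=0
tell(0) @ H0 ⇒ log+=0
H0 returns (-48, (0, 0))
H1 returns ((-48, (0, 0)), 8)
H2 returns ((-48, (0, 0)), 8)
= ((-48, (0, 0)), 8)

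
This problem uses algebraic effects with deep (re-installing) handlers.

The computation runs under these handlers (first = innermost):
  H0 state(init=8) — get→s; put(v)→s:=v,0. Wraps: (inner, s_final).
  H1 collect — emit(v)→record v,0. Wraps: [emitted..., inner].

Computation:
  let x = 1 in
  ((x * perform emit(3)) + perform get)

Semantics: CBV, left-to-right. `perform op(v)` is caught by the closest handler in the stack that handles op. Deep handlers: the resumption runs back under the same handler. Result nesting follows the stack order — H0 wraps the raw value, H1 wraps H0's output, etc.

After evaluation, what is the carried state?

Answer: 8

Evaluation trace:
emit(3) @ H1 ⇒ out+=3
get @ H0 ⇒ 8
H0 returns (8, 8)
H1 returns [3, (8, 8)]
= [3, (8, 8)]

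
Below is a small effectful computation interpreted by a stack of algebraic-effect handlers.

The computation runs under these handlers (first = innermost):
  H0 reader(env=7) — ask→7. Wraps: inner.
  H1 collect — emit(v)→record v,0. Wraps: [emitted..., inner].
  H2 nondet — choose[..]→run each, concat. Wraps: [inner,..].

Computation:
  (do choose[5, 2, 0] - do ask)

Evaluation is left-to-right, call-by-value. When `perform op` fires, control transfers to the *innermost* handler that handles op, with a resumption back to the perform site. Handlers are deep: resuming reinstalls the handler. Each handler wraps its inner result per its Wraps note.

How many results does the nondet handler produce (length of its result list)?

Evaluation trace:
choose[5, 2, 0] @ H2
  branch[0] choose=5:
    ask @ H0 ⇒ 7
    H0 returns -2
    H1 returns [-2]
    H2 returns [[-2]]
  branch[1] choose=2:
    ask @ H0 ⇒ 7
    H0 returns -5
    H1 returns [-5]
    H2 returns [[-5]]
  branch[2] choose=0:
    ask @ H0 ⇒ 7
    H0 returns -7
    H1 returns [-7]
    H2 returns [[-7]]
= [[-2], [-5], [-7]]

Answer: 3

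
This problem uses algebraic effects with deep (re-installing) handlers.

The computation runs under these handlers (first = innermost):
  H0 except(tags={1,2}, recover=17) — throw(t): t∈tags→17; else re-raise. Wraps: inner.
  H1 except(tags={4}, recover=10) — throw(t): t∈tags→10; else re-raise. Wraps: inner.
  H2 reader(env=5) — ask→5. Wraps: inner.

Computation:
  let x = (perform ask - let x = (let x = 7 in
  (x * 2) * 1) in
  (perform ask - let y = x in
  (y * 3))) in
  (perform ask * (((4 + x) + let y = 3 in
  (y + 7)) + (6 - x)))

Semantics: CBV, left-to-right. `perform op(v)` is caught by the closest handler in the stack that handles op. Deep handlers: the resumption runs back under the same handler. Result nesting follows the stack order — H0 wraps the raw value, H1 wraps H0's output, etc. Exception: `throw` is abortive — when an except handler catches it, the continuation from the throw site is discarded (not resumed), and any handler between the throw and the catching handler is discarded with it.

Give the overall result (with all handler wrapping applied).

Working:
ask @ H2 ⇒ 5
ask @ H2 ⇒ 5
ask @ H2 ⇒ 5
H0 returns 100
H1 returns 100
H2 returns 100
= 100

Answer: 100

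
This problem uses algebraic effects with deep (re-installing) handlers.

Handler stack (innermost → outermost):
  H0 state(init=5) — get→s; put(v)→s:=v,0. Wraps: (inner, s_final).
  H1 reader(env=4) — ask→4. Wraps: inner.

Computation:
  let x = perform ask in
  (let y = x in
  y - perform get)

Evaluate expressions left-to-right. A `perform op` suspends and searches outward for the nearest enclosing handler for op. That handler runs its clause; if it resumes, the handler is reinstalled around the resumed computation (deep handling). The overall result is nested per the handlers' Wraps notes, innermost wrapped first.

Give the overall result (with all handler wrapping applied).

Answer: (-1, 5)

Working:
ask @ H1 ⇒ 4
get @ H0 ⇒ 5
H0 returns (-1, 5)
H1 returns (-1, 5)
= (-1, 5)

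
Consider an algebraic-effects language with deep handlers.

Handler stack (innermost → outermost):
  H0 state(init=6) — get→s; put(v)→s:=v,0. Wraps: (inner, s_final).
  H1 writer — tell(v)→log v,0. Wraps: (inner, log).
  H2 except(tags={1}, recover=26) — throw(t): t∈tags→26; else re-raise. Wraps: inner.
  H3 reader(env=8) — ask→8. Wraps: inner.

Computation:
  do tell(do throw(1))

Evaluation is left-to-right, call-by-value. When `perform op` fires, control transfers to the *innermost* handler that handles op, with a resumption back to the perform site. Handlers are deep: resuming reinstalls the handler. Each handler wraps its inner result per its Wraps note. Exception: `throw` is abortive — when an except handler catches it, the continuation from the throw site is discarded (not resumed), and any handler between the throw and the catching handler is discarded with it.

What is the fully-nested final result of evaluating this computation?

Evaluation trace:
throw(1) @ H2 caught ⇒ 26
H3 returns 26
= 26

Answer: 26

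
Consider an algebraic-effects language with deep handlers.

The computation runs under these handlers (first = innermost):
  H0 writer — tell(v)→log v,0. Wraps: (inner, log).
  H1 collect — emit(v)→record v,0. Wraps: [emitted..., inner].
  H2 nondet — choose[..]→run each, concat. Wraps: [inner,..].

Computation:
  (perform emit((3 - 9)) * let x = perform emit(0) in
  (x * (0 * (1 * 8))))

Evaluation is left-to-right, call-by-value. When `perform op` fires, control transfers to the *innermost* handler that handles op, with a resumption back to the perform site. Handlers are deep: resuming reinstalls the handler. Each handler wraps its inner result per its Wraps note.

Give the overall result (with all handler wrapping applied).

Answer: [[-6, 0, (0, ())]]

Step-by-step:
emit(-6) @ H1 ⇒ out+=-6
emit(0) @ H1 ⇒ out+=0
H0 returns (0, ())
H1 returns [-6, 0, (0, ())]
H2 returns [[-6, 0, (0, ())]]
= [[-6, 0, (0, ())]]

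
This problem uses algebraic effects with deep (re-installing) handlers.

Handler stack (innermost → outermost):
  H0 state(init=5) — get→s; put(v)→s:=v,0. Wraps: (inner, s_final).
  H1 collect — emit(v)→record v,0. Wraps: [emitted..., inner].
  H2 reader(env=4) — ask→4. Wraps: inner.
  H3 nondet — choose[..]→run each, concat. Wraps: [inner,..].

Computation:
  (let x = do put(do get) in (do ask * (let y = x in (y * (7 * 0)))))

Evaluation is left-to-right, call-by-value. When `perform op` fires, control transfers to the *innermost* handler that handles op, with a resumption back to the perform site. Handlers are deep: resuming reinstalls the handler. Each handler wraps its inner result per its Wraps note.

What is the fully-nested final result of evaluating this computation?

Working:
get @ H0 ⇒ 5
put(5) @ H0 ⇒ s:=5
ask @ H2 ⇒ 4
H0 returns (0, 5)
H1 returns [(0, 5)]
H2 returns [(0, 5)]
H3 returns [[(0, 5)]]
= [[(0, 5)]]

Answer: [[(0, 5)]]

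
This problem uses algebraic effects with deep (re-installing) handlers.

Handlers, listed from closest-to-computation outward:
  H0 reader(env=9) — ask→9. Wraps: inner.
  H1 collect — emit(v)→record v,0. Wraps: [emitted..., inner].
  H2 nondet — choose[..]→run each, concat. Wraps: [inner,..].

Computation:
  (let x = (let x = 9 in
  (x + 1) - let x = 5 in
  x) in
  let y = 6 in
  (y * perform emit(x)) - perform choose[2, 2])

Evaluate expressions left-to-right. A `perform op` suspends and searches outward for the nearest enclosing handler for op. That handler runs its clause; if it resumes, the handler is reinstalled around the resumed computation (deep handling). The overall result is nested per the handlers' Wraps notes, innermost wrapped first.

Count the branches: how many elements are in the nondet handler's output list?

Answer: 2

Step-by-step:
emit(5) @ H1 ⇒ out+=5
choose[2, 2] @ H2
  branch[0] choose=2:
    H0 returns -2
    H1 returns [5, -2]
    H2 returns [[5, -2]]
  branch[1] choose=2:
    H0 returns -2
    H1 returns [5, -2]
    H2 returns [[5, -2]]
= [[5, -2], [5, -2]]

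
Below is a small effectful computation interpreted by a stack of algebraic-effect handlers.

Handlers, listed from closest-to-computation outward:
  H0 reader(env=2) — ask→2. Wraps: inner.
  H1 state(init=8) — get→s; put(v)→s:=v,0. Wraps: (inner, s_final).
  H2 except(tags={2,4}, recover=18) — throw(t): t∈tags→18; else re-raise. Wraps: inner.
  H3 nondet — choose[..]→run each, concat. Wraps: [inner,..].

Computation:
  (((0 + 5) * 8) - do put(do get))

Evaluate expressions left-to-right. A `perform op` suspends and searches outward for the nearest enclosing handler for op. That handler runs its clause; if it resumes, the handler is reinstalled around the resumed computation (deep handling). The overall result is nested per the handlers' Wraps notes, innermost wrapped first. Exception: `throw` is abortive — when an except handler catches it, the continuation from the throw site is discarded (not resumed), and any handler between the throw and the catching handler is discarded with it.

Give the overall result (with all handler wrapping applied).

Working:
get @ H1 ⇒ 8
put(8) @ H1 ⇒ s:=8
H0 returns 40
H1 returns (40, 8)
H2 returns (40, 8)
H3 returns [(40, 8)]
= [(40, 8)]

Answer: [(40, 8)]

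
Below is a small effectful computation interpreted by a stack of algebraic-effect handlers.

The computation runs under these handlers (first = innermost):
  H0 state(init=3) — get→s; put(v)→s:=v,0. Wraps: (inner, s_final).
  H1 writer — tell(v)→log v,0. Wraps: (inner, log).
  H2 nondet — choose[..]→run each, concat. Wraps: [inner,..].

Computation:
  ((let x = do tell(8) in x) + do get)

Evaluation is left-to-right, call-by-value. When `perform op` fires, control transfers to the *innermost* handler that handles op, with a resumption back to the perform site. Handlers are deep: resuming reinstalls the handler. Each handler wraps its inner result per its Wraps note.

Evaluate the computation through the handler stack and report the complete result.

Answer: [((3, 3), (8))]

Working:
tell(8) @ H1 ⇒ log+=8
get @ H0 ⇒ 3
H0 returns (3, 3)
H1 returns ((3, 3), (8))
H2 returns [((3, 3), (8))]
= [((3, 3), (8))]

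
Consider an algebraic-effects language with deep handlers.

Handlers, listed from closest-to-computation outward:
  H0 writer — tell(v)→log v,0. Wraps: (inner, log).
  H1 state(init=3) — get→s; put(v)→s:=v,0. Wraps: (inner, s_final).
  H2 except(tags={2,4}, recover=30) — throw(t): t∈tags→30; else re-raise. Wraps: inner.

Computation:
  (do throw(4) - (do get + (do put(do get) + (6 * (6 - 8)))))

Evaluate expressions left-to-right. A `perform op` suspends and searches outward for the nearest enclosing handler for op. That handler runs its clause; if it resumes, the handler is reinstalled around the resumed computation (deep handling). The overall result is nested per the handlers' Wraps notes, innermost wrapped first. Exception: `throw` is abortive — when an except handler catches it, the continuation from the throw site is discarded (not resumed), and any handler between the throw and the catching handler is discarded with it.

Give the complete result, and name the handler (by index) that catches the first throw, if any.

Answer: 30 ; first throw caught by: H2

Working:
throw(4) @ H2 caught ⇒ 30
= 30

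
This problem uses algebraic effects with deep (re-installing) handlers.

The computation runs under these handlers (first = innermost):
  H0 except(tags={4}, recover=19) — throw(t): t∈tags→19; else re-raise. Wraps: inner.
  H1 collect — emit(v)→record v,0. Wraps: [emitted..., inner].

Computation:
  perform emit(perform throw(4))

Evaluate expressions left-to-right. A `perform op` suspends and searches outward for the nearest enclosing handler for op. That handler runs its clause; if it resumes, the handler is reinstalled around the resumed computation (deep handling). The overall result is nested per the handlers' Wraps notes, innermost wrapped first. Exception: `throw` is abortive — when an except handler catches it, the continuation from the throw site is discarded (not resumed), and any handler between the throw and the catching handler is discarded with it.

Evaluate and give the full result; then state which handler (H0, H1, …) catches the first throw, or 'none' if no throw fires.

Working:
throw(4) @ H0 caught ⇒ 19
H1 returns [19]
= [19]

Answer: [19] ; first throw caught by: H0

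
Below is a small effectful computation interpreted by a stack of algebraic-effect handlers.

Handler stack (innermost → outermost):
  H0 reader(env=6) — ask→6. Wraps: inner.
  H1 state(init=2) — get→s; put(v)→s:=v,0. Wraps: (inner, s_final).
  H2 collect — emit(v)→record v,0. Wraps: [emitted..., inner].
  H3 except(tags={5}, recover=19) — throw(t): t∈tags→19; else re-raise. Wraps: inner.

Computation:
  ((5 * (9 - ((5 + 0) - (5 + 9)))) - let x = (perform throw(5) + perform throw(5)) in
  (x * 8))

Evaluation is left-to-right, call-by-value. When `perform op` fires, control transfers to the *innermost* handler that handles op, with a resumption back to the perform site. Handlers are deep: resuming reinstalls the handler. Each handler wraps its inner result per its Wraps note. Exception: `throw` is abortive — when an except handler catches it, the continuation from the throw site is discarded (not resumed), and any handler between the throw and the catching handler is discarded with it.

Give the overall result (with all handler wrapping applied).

Evaluation trace:
throw(5) @ H3 caught ⇒ 19
= 19

Answer: 19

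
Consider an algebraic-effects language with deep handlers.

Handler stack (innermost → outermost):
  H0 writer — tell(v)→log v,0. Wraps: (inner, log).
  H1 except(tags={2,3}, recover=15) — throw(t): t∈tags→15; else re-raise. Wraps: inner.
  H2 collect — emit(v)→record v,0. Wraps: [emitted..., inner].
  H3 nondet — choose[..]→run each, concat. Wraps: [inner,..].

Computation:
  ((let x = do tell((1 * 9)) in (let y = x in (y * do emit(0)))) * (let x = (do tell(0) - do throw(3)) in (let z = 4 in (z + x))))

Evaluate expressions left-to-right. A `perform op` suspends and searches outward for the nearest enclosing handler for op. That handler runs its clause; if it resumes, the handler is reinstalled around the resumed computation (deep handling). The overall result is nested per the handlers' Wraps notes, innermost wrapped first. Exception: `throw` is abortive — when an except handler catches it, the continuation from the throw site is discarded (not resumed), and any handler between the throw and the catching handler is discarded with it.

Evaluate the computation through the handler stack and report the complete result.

Step-by-step:
tell(9) @ H0 ⇒ log+=9
emit(0) @ H2 ⇒ out+=0
tell(0) @ H0 ⇒ log+=0
throw(3) @ H1 caught ⇒ 15
H2 returns [0, 15]
H3 returns [[0, 15]]
= [[0, 15]]

Answer: [[0, 15]]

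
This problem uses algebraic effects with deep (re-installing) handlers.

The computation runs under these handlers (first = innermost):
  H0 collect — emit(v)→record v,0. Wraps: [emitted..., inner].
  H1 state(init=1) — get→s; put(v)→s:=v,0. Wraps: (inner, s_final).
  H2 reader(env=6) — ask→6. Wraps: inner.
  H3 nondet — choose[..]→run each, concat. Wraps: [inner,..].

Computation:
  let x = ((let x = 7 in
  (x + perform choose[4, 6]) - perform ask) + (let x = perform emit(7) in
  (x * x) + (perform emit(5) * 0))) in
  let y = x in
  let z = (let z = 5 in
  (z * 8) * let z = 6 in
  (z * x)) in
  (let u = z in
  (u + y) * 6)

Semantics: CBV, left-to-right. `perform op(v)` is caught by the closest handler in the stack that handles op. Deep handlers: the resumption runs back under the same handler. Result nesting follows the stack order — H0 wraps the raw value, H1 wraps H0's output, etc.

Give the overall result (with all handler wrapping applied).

Answer: [([7, 5, 7230], 1), ([7, 5, 10122], 1)]

Evaluation trace:
choose[4, 6] @ H3
  branch[0] choose=4:
    ask @ H2 ⇒ 6
    emit(7) @ H0 ⇒ out+=7
    emit(5) @ H0 ⇒ out+=5
    H0 returns [7, 5, 7230]
    H1 returns ([7, 5, 7230], 1)
    H2 returns ([7, 5, 7230], 1)
    H3 returns [([7, 5, 7230], 1)]
  branch[1] choose=6:
    ask @ H2 ⇒ 6
    emit(7) @ H0 ⇒ out+=7
    emit(5) @ H0 ⇒ out+=5
    H0 returns [7, 5, 10122]
    H1 returns ([7, 5, 10122], 1)
    H2 returns ([7, 5, 10122], 1)
    H3 returns [([7, 5, 10122], 1)]
= [([7, 5, 7230], 1), ([7, 5, 10122], 1)]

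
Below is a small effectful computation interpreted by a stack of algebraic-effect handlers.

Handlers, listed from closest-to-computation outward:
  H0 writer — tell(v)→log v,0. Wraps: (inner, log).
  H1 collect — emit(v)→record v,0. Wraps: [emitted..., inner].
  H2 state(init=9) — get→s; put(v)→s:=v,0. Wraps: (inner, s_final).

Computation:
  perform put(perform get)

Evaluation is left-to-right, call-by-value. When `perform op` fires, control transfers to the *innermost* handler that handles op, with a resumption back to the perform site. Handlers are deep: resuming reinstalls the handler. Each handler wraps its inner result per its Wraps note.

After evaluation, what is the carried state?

Answer: 9

Working:
get @ H2 ⇒ 9
put(9) @ H2 ⇒ s:=9
H0 returns (0, ())
H1 returns [(0, ())]
H2 returns ([(0, ())], 9)
= ([(0, ())], 9)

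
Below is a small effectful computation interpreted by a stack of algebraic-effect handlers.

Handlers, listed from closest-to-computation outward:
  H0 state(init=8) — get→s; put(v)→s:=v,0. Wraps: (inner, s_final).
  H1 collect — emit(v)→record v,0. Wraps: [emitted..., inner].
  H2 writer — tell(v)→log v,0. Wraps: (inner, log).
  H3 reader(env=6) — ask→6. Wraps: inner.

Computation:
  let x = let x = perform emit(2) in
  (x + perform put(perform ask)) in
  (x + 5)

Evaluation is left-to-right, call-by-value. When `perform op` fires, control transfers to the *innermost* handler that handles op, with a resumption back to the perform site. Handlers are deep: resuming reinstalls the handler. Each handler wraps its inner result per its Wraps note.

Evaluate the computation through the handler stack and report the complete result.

Working:
emit(2) @ H1 ⇒ out+=2
ask @ H3 ⇒ 6
put(6) @ H0 ⇒ s:=6
H0 returns (5, 6)
H1 returns [2, (5, 6)]
H2 returns ([2, (5, 6)], ())
H3 returns ([2, (5, 6)], ())
= ([2, (5, 6)], ())

Answer: ([2, (5, 6)], ())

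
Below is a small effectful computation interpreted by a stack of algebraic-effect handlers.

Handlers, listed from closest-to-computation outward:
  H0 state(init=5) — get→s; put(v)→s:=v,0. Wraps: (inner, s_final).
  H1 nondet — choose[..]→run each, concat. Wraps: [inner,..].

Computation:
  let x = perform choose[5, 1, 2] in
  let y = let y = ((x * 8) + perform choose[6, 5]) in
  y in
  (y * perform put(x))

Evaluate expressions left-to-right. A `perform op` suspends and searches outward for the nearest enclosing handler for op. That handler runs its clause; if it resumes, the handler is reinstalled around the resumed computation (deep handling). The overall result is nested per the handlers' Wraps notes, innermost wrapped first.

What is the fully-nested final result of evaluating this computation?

Working:
choose[5, 1, 2] @ H1
  branch[0] choose=5:
    choose[6, 5] @ H1
      branch[0] choose=6:
        put(5) @ H0 ⇒ s:=5
        H0 returns (0, 5)
        H1 returns [(0, 5)]
      branch[1] choose=5:
        put(5) @ H0 ⇒ s:=5
        H0 returns (0, 5)
        H1 returns [(0, 5)]
  branch[1] choose=1:
    choose[6, 5] @ H1
      branch[0] choose=6:
        put(1) @ H0 ⇒ s:=1
        H0 returns (0, 1)
        H1 returns [(0, 1)]
      branch[1] choose=5:
        put(1) @ H0 ⇒ s:=1
        H0 returns (0, 1)
        H1 returns [(0, 1)]
  branch[2] choose=2:
    choose[6, 5] @ H1
      branch[0] choose=6:
        put(2) @ H0 ⇒ s:=2
        H0 returns (0, 2)
        H1 returns [(0, 2)]
      branch[1] choose=5:
        put(2) @ H0 ⇒ s:=2
        H0 returns (0, 2)
        H1 returns [(0, 2)]
= [(0, 5), (0, 5), (0, 1), (0, 1), (0, 2), (0, 2)]

Answer: [(0, 5), (0, 5), (0, 1), (0, 1), (0, 2), (0, 2)]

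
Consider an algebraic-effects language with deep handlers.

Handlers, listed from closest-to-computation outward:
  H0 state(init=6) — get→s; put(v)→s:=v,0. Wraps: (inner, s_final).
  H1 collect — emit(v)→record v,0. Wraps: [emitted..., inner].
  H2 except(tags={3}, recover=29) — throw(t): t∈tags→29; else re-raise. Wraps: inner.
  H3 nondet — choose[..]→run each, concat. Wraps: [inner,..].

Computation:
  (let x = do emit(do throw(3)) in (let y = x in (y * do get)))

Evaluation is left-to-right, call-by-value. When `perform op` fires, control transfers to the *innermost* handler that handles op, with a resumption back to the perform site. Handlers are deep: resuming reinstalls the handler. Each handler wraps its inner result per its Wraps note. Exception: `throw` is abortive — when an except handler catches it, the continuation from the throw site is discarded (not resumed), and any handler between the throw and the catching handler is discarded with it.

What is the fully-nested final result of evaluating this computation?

Evaluation trace:
throw(3) @ H2 caught ⇒ 29
H3 returns [29]
= [29]

Answer: [29]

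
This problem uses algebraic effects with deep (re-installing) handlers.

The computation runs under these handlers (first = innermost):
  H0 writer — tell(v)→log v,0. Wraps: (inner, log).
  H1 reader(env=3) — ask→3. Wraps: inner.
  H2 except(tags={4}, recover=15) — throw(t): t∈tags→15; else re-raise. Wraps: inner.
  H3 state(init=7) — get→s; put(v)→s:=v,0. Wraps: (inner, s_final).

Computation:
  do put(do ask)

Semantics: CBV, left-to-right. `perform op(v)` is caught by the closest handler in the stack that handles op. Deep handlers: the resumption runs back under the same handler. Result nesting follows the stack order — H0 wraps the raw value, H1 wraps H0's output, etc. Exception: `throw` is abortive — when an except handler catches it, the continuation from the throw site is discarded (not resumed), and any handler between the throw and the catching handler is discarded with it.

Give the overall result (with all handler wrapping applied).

Evaluation trace:
ask @ H1 ⇒ 3
put(3) @ H3 ⇒ s:=3
H0 returns (0, ())
H1 returns (0, ())
H2 returns (0, ())
H3 returns ((0, ()), 3)
= ((0, ()), 3)

Answer: ((0, ()), 3)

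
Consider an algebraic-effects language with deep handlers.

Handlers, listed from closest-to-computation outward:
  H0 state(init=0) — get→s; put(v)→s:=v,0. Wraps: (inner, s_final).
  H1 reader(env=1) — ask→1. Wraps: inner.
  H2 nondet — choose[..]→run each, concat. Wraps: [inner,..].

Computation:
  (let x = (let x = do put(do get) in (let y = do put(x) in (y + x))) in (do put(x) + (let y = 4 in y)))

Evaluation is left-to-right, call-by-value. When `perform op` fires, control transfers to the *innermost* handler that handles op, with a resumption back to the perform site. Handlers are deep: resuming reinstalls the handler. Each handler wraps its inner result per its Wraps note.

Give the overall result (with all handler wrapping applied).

Evaluation trace:
get @ H0 ⇒ 0
put(0) @ H0 ⇒ s:=0
put(0) @ H0 ⇒ s:=0
put(0) @ H0 ⇒ s:=0
H0 returns (4, 0)
H1 returns (4, 0)
H2 returns [(4, 0)]
= [(4, 0)]

Answer: [(4, 0)]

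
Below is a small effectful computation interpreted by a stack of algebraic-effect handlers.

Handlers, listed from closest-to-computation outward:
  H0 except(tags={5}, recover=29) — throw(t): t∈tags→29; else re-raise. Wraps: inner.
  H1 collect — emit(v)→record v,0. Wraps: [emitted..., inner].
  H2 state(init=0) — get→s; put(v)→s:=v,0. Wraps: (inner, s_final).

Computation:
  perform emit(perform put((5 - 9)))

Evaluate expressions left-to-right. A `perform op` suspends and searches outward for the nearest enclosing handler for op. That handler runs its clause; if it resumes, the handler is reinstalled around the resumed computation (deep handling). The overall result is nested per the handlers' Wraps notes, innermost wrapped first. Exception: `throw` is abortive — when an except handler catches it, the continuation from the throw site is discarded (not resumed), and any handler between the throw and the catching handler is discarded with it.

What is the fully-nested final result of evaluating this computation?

Step-by-step:
put(-4) @ H2 ⇒ s:=-4
emit(0) @ H1 ⇒ out+=0
H0 returns 0
H1 returns [0, 0]
H2 returns ([0, 0], -4)
= ([0, 0], -4)

Answer: ([0, 0], -4)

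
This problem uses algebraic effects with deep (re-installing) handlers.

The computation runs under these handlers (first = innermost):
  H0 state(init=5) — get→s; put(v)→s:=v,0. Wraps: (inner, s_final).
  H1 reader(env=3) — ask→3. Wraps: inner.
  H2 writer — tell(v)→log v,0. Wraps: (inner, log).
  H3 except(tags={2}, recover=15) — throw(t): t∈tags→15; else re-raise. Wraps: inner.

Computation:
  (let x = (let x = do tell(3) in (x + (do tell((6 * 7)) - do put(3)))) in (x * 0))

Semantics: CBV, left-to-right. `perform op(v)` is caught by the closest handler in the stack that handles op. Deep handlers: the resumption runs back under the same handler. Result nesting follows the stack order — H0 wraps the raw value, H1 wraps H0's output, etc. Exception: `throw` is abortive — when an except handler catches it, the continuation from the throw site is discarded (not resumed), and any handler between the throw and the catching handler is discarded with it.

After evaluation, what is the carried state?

Working:
tell(3) @ H2 ⇒ log+=3
tell(42) @ H2 ⇒ log+=42
put(3) @ H0 ⇒ s:=3
H0 returns (0, 3)
H1 returns (0, 3)
H2 returns ((0, 3), (3, 42))
H3 returns ((0, 3), (3, 42))
= ((0, 3), (3, 42))

Answer: 3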